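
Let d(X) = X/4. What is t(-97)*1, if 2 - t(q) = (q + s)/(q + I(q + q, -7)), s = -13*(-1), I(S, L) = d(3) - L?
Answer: 18/17 ≈ 1.0588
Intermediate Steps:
d(X) = X/4 (d(X) = X*(¼) = X/4)
I(S, L) = ¾ - L (I(S, L) = (¼)*3 - L = ¾ - L)
s = 13
t(q) = 2 - (13 + q)/(31/4 + q) (t(q) = 2 - (q + 13)/(q + (¾ - 1*(-7))) = 2 - (13 + q)/(q + (¾ + 7)) = 2 - (13 + q)/(q + 31/4) = 2 - (13 + q)/(31/4 + q))
t(-97)*1 = (2*(5 + 2*(-97))/(31 + 4*(-97)))*1 = (2*(5 - 194)/(31 - 388))*1 = (2*(-189)/(-357))*1 = (2*(-1/357)*(-189))*1 = (18/17)*1 = 18/17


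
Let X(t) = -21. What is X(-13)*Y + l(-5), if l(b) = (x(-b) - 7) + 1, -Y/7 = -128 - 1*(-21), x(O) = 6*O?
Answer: -15705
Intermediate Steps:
Y = 749 (Y = -7*(-128 - 1*(-21)) = -7*(-128 + 21) = -7*(-107) = 749)
l(b) = -6 - 6*b (l(b) = (6*(-b) - 7) + 1 = (-6*b - 7) + 1 = (-7 - 6*b) + 1 = -6 - 6*b)
X(-13)*Y + l(-5) = -21*749 + (-6 - 6*(-5)) = -15729 + (-6 + 30) = -15729 + 24 = -15705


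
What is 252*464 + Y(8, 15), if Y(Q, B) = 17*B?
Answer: 117183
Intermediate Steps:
252*464 + Y(8, 15) = 252*464 + 17*15 = 116928 + 255 = 117183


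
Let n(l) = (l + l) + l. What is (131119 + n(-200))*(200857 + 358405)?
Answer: 72994316978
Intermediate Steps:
n(l) = 3*l (n(l) = 2*l + l = 3*l)
(131119 + n(-200))*(200857 + 358405) = (131119 + 3*(-200))*(200857 + 358405) = (131119 - 600)*559262 = 130519*559262 = 72994316978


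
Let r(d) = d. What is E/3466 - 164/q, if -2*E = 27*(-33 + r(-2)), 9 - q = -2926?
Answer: 1636727/20345420 ≈ 0.080447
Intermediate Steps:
q = 2935 (q = 9 - 1*(-2926) = 9 + 2926 = 2935)
E = 945/2 (E = -27*(-33 - 2)/2 = -27*(-35)/2 = -1/2*(-945) = 945/2 ≈ 472.50)
E/3466 - 164/q = (945/2)/3466 - 164/2935 = (945/2)*(1/3466) - 164*1/2935 = 945/6932 - 164/2935 = 1636727/20345420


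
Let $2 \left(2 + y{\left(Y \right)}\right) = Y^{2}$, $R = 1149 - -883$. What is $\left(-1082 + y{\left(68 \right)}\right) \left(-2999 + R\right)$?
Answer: $-1187476$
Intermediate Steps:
$R = 2032$ ($R = 1149 + 883 = 2032$)
$y{\left(Y \right)} = -2 + \frac{Y^{2}}{2}$
$\left(-1082 + y{\left(68 \right)}\right) \left(-2999 + R\right) = \left(-1082 - \left(2 - \frac{68^{2}}{2}\right)\right) \left(-2999 + 2032\right) = \left(-1082 + \left(-2 + \frac{1}{2} \cdot 4624\right)\right) \left(-967\right) = \left(-1082 + \left(-2 + 2312\right)\right) \left(-967\right) = \left(-1082 + 2310\right) \left(-967\right) = 1228 \left(-967\right) = -1187476$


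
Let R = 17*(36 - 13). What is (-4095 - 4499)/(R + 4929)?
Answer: -4297/2660 ≈ -1.6154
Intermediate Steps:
R = 391 (R = 17*23 = 391)
(-4095 - 4499)/(R + 4929) = (-4095 - 4499)/(391 + 4929) = -8594/5320 = -8594*1/5320 = -4297/2660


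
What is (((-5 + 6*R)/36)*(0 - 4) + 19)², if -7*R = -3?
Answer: 1473796/3969 ≈ 371.33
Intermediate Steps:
R = 3/7 (R = -⅐*(-3) = 3/7 ≈ 0.42857)
(((-5 + 6*R)/36)*(0 - 4) + 19)² = (((-5 + 6*(3/7))/36)*(0 - 4) + 19)² = (((-5 + 18/7)*(1/36))*(-4) + 19)² = (-17/7*1/36*(-4) + 19)² = (-17/252*(-4) + 19)² = (17/63 + 19)² = (1214/63)² = 1473796/3969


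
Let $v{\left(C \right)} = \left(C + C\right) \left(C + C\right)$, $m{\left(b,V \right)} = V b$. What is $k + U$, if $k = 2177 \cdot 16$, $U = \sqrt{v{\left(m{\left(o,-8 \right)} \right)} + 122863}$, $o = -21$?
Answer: $34832 + \sqrt{235759} \approx 35318.0$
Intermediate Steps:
$v{\left(C \right)} = 4 C^{2}$ ($v{\left(C \right)} = 2 C 2 C = 4 C^{2}$)
$U = \sqrt{235759}$ ($U = \sqrt{4 \left(\left(-8\right) \left(-21\right)\right)^{2} + 122863} = \sqrt{4 \cdot 168^{2} + 122863} = \sqrt{4 \cdot 28224 + 122863} = \sqrt{112896 + 122863} = \sqrt{235759} \approx 485.55$)
$k = 34832$
$k + U = 34832 + \sqrt{235759}$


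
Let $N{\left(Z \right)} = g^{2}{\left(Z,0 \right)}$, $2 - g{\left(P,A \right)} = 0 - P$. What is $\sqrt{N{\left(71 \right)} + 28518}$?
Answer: $\sqrt{33847} \approx 183.98$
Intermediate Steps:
$g{\left(P,A \right)} = 2 + P$ ($g{\left(P,A \right)} = 2 - \left(0 - P\right) = 2 - - P = 2 + P$)
$N{\left(Z \right)} = \left(2 + Z\right)^{2}$
$\sqrt{N{\left(71 \right)} + 28518} = \sqrt{\left(2 + 71\right)^{2} + 28518} = \sqrt{73^{2} + 28518} = \sqrt{5329 + 28518} = \sqrt{33847}$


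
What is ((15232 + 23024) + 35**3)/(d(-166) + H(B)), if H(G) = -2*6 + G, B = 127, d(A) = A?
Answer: -81131/51 ≈ -1590.8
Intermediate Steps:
H(G) = -12 + G
((15232 + 23024) + 35**3)/(d(-166) + H(B)) = ((15232 + 23024) + 35**3)/(-166 + (-12 + 127)) = (38256 + 42875)/(-166 + 115) = 81131/(-51) = 81131*(-1/51) = -81131/51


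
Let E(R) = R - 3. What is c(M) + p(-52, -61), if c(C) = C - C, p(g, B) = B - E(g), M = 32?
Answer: -6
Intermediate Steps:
E(R) = -3 + R
p(g, B) = 3 + B - g (p(g, B) = B - (-3 + g) = B + (3 - g) = 3 + B - g)
c(C) = 0
c(M) + p(-52, -61) = 0 + (3 - 61 - 1*(-52)) = 0 + (3 - 61 + 52) = 0 - 6 = -6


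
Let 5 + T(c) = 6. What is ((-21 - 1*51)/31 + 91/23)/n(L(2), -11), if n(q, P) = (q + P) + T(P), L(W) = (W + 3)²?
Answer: 233/2139 ≈ 0.10893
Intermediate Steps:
L(W) = (3 + W)²
T(c) = 1 (T(c) = -5 + 6 = 1)
n(q, P) = 1 + P + q (n(q, P) = (q + P) + 1 = (P + q) + 1 = 1 + P + q)
((-21 - 1*51)/31 + 91/23)/n(L(2), -11) = ((-21 - 1*51)/31 + 91/23)/(1 - 11 + (3 + 2)²) = ((-21 - 51)*(1/31) + 91*(1/23))/(1 - 11 + 5²) = (-72*1/31 + 91/23)/(1 - 11 + 25) = (-72/31 + 91/23)/15 = (1165/713)*(1/15) = 233/2139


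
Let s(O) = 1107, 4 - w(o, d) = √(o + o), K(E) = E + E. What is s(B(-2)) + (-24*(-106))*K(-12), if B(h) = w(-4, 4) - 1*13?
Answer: -59949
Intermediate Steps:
K(E) = 2*E
w(o, d) = 4 - √2*√o (w(o, d) = 4 - √(o + o) = 4 - √(2*o) = 4 - √2*√o)
B(h) = -9 - 2*I*√2 (B(h) = (4 - √2*√(-4)) - 1*13 = (4 - √2*2*I) - 13 = (4 - 2*I*√2) - 13 = -9 - 2*I*√2)
s(B(-2)) + (-24*(-106))*K(-12) = 1107 + (-24*(-106))*(2*(-12)) = 1107 + 2544*(-24) = 1107 - 61056 = -59949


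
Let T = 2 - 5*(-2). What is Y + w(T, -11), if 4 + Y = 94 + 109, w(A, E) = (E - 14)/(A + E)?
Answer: 174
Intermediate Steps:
T = 12 (T = 2 + 10 = 12)
w(A, E) = (-14 + E)/(A + E)
Y = 199 (Y = -4 + (94 + 109) = -4 + 203 = 199)
Y + w(T, -11) = 199 + (-14 - 11)/(12 - 11) = 199 - 25/1 = 199 + 1*(-25) = 199 - 25 = 174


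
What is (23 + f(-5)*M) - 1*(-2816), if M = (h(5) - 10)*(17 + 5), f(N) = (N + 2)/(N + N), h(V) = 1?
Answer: 13898/5 ≈ 2779.6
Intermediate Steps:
f(N) = (2 + N)/(2*N) (f(N) = (2 + N)/((2*N)) = (2 + N)*(1/(2*N)) = (2 + N)/(2*N))
M = -198 (M = (1 - 10)*(17 + 5) = -9*22 = -198)
(23 + f(-5)*M) - 1*(-2816) = (23 + ((½)*(2 - 5)/(-5))*(-198)) - 1*(-2816) = (23 + ((½)*(-⅕)*(-3))*(-198)) + 2816 = (23 + (3/10)*(-198)) + 2816 = (23 - 297/5) + 2816 = -182/5 + 2816 = 13898/5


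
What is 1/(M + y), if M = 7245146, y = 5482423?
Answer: 1/12727569 ≈ 7.8570e-8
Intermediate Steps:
1/(M + y) = 1/(7245146 + 5482423) = 1/12727569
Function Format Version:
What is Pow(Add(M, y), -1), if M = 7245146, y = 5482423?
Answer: Rational(1, 12727569) ≈ 7.8570e-8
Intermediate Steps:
Pow(Add(M, y), -1) = Pow(Add(7245146, 5482423), -1) = Pow(12727569, -1) = Rational(1, 12727569)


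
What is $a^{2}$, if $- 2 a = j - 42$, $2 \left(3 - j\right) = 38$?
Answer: $841$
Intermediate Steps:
$j = -16$ ($j = 3 - 19 = -16$)
$a = 29$ ($a = - \frac{-16 - 42}{2} = \left(- \frac{1}{2}\right) \left(-58\right) = 29$)
$a^{2} = 29^{2} = 841$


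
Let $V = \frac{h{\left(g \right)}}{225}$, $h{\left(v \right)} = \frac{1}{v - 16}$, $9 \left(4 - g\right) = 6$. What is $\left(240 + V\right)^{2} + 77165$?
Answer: $\frac{1094627344501}{8122500} \approx 1.3476 \cdot 10^{5}$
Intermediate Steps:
$g = \frac{10}{3}$ ($g = 4 - \frac{2}{3} = \frac{10}{3} \approx 3.3333$)
$h{\left(v \right)} = \frac{1}{-16 + v}$
$V = - \frac{1}{2850}$ ($V = \frac{1}{\left(-16 + \frac{10}{3}\right) 225} = \frac{1}{- \frac{38}{3}} \cdot \frac{1}{225} = \left(- \frac{3}{38}\right) \frac{1}{225} = - \frac{1}{2850} \approx -0.00035088$)
$\left(240 + V\right)^{2} + 77165 = \left(240 - \frac{1}{2850}\right)^{2} + 77165 = \left(\frac{683999}{2850}\right)^{2} + 77165 = \frac{467854632001}{8122500} + 77165 = \frac{1094627344501}{8122500}$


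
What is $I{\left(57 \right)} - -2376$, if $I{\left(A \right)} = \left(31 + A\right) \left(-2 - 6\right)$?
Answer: $1672$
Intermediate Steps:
$I{\left(A \right)} = -248 - 8 A$ ($I{\left(A \right)} = \left(31 + A\right) \left(-8\right) = -248 - 8 A$)
$I{\left(57 \right)} - -2376 = \left(-248 - 456\right) - -2376 = \left(-248 - 456\right) + 2376 = -704 + 2376 = 1672$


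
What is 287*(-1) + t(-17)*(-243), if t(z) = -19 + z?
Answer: 8461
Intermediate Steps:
287*(-1) + t(-17)*(-243) = 287*(-1) + (-19 - 17)*(-243) = -287 - 36*(-243) = -287 + 8748 = 8461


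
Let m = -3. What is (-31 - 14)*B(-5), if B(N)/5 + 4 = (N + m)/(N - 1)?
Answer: 600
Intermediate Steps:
B(N) = -20 + 5*(-3 + N)/(-1 + N) (B(N) = -20 + 5*((N - 3)/(N - 1)) = -20 + 5*((-3 + N)/(-1 + N)) = -20 + 5*(-3 + N)/(-1 + N))
(-31 - 14)*B(-5) = (-31 - 14)*(5*(1 - 3*(-5))/(-1 - 5)) = -225*(1 + 15)/(-6) = -225*(-1)*16/6 = -45*(-40/3) = 600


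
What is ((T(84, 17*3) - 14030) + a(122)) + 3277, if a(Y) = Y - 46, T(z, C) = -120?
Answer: -10797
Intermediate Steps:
a(Y) = -46 + Y
((T(84, 17*3) - 14030) + a(122)) + 3277 = ((-120 - 14030) + (-46 + 122)) + 3277 = (-14150 + 76) + 3277 = -14074 + 3277 = -10797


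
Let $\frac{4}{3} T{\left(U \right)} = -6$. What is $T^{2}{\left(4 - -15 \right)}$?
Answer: $\frac{81}{4} \approx 20.25$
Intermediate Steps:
$T{\left(U \right)} = - \frac{9}{2}$ ($T{\left(U \right)} = \frac{3}{4} \left(-6\right) = - \frac{9}{2}$)
$T^{2}{\left(4 - -15 \right)} = \left(- \frac{9}{2}\right)^{2} = \frac{81}{4}$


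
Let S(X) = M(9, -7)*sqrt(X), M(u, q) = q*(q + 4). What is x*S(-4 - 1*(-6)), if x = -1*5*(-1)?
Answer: 105*sqrt(2) ≈ 148.49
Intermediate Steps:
M(u, q) = q*(4 + q)
x = 5 (x = -5*(-1) = 5)
S(X) = 21*sqrt(X) (S(X) = (-7*(4 - 7))*sqrt(X) = (-7*(-3))*sqrt(X) = 21*sqrt(X))
x*S(-4 - 1*(-6)) = 5*(21*sqrt(-4 - 1*(-6))) = 5*(21*sqrt(-4 + 6)) = 5*(21*sqrt(2)) = 105*sqrt(2)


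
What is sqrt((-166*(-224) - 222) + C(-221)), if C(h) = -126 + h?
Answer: sqrt(36615) ≈ 191.35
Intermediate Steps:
sqrt((-166*(-224) - 222) + C(-221)) = sqrt((-166*(-224) - 222) + (-126 - 221)) = sqrt((37184 - 222) - 347) = sqrt(36962 - 347) = sqrt(36615)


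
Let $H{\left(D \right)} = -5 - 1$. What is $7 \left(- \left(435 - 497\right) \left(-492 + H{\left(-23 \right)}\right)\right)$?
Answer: $-216132$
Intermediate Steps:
$H{\left(D \right)} = -6$ ($H{\left(D \right)} = -5 - 1 = -6$)
$7 \left(- \left(435 - 497\right) \left(-492 + H{\left(-23 \right)}\right)\right) = 7 \left(- \left(435 - 497\right) \left(-492 - 6\right)\right) = 7 \left(- \left(-62\right) \left(-498\right)\right) = 7 \left(\left(-1\right) 30876\right) = 7 \left(-30876\right) = -216132$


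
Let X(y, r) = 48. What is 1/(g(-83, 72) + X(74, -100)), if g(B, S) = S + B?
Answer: 1/37 ≈ 0.027027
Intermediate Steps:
g(B, S) = B + S
1/(g(-83, 72) + X(74, -100)) = 1/((-83 + 72) + 48) = 1/(-11 + 48) = 1/37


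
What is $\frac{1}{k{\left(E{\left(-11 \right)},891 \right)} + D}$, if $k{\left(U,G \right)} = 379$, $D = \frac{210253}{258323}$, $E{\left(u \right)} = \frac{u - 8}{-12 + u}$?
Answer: $\frac{258323}{98114670} \approx 0.0026329$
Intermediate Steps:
$E{\left(u \right)} = \frac{-8 + u}{-12 + u}$
$D = \frac{210253}{258323}$ ($D = 210253 \cdot \frac{1}{258323} = \frac{210253}{258323} \approx 0.81392$)
$\frac{1}{k{\left(E{\left(-11 \right)},891 \right)} + D} = \frac{1}{379 + \frac{210253}{258323}} = \frac{1}{\frac{98114670}{258323}} = \frac{258323}{98114670}$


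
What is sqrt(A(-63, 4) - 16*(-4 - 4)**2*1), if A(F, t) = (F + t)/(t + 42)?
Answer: I*sqrt(2169498)/46 ≈ 32.02*I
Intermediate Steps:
A(F, t) = (F + t)/(42 + t)
sqrt(A(-63, 4) - 16*(-4 - 4)**2*1) = sqrt((-63 + 4)/(42 + 4) - 16*(-4 - 4)**2*1) = sqrt(-59/46 - 16*(-8)**2*1) = sqrt((1/46)*(-59) - 16*64*1) = sqrt(-59/46 - 1024*1) = sqrt(-59/46 - 1024) = sqrt(-47163/46) = I*sqrt(2169498)/46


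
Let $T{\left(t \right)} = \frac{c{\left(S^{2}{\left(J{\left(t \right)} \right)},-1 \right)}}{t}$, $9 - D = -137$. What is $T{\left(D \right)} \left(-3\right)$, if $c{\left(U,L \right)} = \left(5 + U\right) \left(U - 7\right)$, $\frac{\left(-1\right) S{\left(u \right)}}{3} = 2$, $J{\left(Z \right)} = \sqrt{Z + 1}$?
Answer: $- \frac{3567}{146} \approx -24.432$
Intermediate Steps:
$J{\left(Z \right)} = \sqrt{1 + Z}$
$S{\left(u \right)} = -6$ ($S{\left(u \right)} = \left(-3\right) 2 = -6$)
$D = 146$ ($D = 9 - -137 = 9 + 137 = 146$)
$c{\left(U,L \right)} = \left(-7 + U\right) \left(5 + U\right)$ ($c{\left(U,L \right)} = \left(5 + U\right) \left(-7 + U\right) = \left(-7 + U\right) \left(5 + U\right)$)
$T{\left(t \right)} = \frac{1189}{t}$ ($T{\left(t \right)} = \frac{-35 + \left(\left(-6\right)^{2}\right)^{2} - 2 \left(-6\right)^{2}}{t} = \frac{-35 + 36^{2} - 72}{t} = \frac{-35 + 1296 - 72}{t} = \frac{1189}{t}$)
$T{\left(D \right)} \left(-3\right) = \frac{1189}{146} \left(-3\right) = - \frac{3567}{146}$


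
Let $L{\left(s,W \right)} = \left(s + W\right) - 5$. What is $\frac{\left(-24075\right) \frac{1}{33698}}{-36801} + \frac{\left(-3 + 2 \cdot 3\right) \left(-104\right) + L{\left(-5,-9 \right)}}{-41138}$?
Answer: $\frac{11429726383}{1417112794209} \approx 0.0080655$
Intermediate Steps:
$L{\left(s,W \right)} = -5 + W + s$ ($L{\left(s,W \right)} = \left(W + s\right) - 5 = -5 + W + s$)
$\frac{\left(-24075\right) \frac{1}{33698}}{-36801} + \frac{\left(-3 + 2 \cdot 3\right) \left(-104\right) + L{\left(-5,-9 \right)}}{-41138} = \frac{\left(-24075\right) \frac{1}{33698}}{-36801} + \frac{\left(-3 + 2 \cdot 3\right) \left(-104\right) - 19}{-41138} = \left(-24075\right) \frac{1}{33698} \left(- \frac{1}{36801}\right) + \left(\left(-3 + 6\right) \left(-104\right) - 19\right) \left(- \frac{1}{41138}\right) = \left(- \frac{24075}{33698}\right) \left(- \frac{1}{36801}\right) + \left(3 \left(-104\right) - 19\right) \left(- \frac{1}{41138}\right) = \frac{2675}{137791122} + \left(-312 - 19\right) \left(- \frac{1}{41138}\right) = \frac{2675}{137791122} - - \frac{331}{41138} = \frac{2675}{137791122} + \frac{331}{41138} = \frac{11429726383}{1417112794209}$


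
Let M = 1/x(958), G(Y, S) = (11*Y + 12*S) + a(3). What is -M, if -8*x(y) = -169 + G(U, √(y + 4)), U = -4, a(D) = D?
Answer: 140/7869 + 8*√962/7869 ≈ 0.049324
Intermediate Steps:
G(Y, S) = 3 + 11*Y + 12*S (G(Y, S) = (11*Y + 12*S) + 3 = 3 + 11*Y + 12*S)
x(y) = 105/4 - 3*√(4 + y)/2 (x(y) = -(-169 + (3 + 11*(-4) + 12*√(y + 4)))/8 = -(-169 + (3 - 44 + 12*√(4 + y)))/8 = -(-169 + (-41 + 12*√(4 + y)))/8 = -(-210 + 12*√(4 + y))/8 = 105/4 - 3*√(4 + y)/2)
M = 1/(105/4 - 3*√962/2) (M = 1/(105/4 - 3*√(4 + 958)/2) = 1/(105/4 - 3*√962/2) ≈ -0.049324)
-M = -(-140/7869 - 8*√962/7869) = 140/7869 + 8*√962/7869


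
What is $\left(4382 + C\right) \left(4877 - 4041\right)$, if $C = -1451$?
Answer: $2450316$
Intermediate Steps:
$\left(4382 + C\right) \left(4877 - 4041\right) = \left(4382 - 1451\right) \left(4877 - 4041\right) = 2931 \cdot 836 = 2450316$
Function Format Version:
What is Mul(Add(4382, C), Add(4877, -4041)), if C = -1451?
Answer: 2450316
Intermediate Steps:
Mul(Add(4382, C), Add(4877, -4041)) = Mul(Add(4382, -1451), Add(4877, -4041)) = Mul(2931, 836) = 2450316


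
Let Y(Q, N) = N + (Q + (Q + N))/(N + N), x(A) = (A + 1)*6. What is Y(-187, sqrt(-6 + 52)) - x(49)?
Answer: -599/2 - 141*sqrt(46)/46 ≈ -320.29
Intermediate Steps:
x(A) = 6 + 6*A (x(A) = (1 + A)*6 = 6 + 6*A)
Y(Q, N) = N + (N + 2*Q)/(2*N) (Y(Q, N) = N + (Q + (N + Q))/((2*N)) = N + (N + 2*Q)*(1/(2*N)) = N + (N + 2*Q)/(2*N))
Y(-187, sqrt(-6 + 52)) - x(49) = (1/2 + sqrt(-6 + 52) - 187/sqrt(-6 + 52)) - (6 + 6*49) = (1/2 + sqrt(46) - 187*sqrt(46)/46) - (6 + 294) = (1/2 + sqrt(46) - 187*sqrt(46)/46) - 1*300 = (1/2 + sqrt(46) - 187*sqrt(46)/46) - 300 = (1/2 - 141*sqrt(46)/46) - 300 = -599/2 - 141*sqrt(46)/46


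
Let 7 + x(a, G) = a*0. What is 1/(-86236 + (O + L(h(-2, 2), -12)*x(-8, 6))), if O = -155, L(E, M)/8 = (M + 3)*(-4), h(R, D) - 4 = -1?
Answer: -1/88407 ≈ -1.1311e-5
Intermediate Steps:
h(R, D) = 3 (h(R, D) = 4 - 1 = 3)
x(a, G) = -7 (x(a, G) = -7 + a*0 = -7 + 0 = -7)
L(E, M) = -96 - 32*M (L(E, M) = 8*((M + 3)*(-4)) = 8*((3 + M)*(-4)) = 8*(-12 - 4*M) = -96 - 32*M)
1/(-86236 + (O + L(h(-2, 2), -12)*x(-8, 6))) = 1/(-86236 + (-155 + (-96 - 32*(-12))*(-7))) = 1/(-86236 + (-155 + (-96 + 384)*(-7))) = 1/(-86236 + (-155 + 288*(-7))) = 1/(-86236 + (-155 - 2016)) = 1/(-86236 - 2171) = 1/(-88407) = -1/88407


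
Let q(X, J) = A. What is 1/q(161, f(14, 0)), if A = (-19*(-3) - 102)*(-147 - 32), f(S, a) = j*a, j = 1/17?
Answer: 1/8055 ≈ 0.00012415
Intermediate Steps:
j = 1/17 ≈ 0.058824
f(S, a) = a/17
A = 8055 (A = (57 - 102)*(-179) = -45*(-179) = 8055)
q(X, J) = 8055
1/q(161, f(14, 0)) = 1/8055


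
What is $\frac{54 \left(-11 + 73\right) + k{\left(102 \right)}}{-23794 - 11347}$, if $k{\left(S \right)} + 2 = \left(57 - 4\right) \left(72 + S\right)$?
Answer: $- \frac{12568}{35141} \approx -0.35765$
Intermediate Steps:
$k{\left(S \right)} = 3814 + 53 S$ ($k{\left(S \right)} = -2 + \left(57 - 4\right) \left(72 + S\right) = -2 + 53 \left(72 + S\right) = -2 + \left(3816 + 53 S\right) = 3814 + 53 S$)
$\frac{54 \left(-11 + 73\right) + k{\left(102 \right)}}{-23794 - 11347} = \frac{54 \left(-11 + 73\right) + \left(3814 + 53 \cdot 102\right)}{-23794 - 11347} = \frac{54 \cdot 62 + \left(3814 + 5406\right)}{-35141} = \left(3348 + 9220\right) \left(- \frac{1}{35141}\right) = 12568 \left(- \frac{1}{35141}\right) = - \frac{12568}{35141}$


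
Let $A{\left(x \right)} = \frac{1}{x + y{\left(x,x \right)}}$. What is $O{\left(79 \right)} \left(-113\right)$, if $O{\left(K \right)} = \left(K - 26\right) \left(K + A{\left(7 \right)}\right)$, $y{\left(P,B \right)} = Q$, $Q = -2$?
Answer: $- \frac{2371644}{5} \approx -4.7433 \cdot 10^{5}$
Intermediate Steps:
$y{\left(P,B \right)} = -2$
$A{\left(x \right)} = \frac{1}{-2 + x}$ ($A{\left(x \right)} = \frac{1}{x - 2} = \frac{1}{-2 + x}$)
$O{\left(K \right)} = \left(-26 + K\right) \left(\frac{1}{5} + K\right)$ ($O{\left(K \right)} = \left(K - 26\right) \left(K + \frac{1}{-2 + 7}\right) = \left(-26 + K\right) \left(K + \frac{1}{5}\right) = \left(-26 + K\right) \left(\frac{1}{5} + K\right)$)
$O{\left(79 \right)} \left(-113\right) = \left(- \frac{26}{5} + 79^{2} - \frac{10191}{5}\right) \left(-113\right) = \left(- \frac{26}{5} + 6241 - \frac{10191}{5}\right) \left(-113\right) = \frac{20988}{5} \left(-113\right) = - \frac{2371644}{5}$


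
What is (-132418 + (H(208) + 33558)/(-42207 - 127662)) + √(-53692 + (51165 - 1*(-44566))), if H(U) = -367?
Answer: -22493746433/169869 + 9*√519 ≈ -1.3221e+5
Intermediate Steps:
(-132418 + (H(208) + 33558)/(-42207 - 127662)) + √(-53692 + (51165 - 1*(-44566))) = (-132418 + (-367 + 33558)/(-42207 - 127662)) + √(-53692 + (51165 - 1*(-44566))) = (-132418 + 33191/(-169869)) + √(-53692 + (51165 + 44566)) = (-132418 + 33191*(-1/169869)) + √(-53692 + 95731) = (-132418 - 33191/169869) + √42039 = -22493746433/169869 + 9*√519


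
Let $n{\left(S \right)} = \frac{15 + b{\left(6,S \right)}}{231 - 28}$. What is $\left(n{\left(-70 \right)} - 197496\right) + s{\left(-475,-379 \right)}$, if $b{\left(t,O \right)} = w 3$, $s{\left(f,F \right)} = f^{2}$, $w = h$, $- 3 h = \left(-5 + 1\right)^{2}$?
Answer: $\frac{5710186}{203} \approx 28129.0$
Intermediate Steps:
$h = - \frac{16}{3}$ ($h = - \frac{\left(-5 + 1\right)^{2}}{3} = - \frac{\left(-4\right)^{2}}{3} = \left(- \frac{1}{3}\right) 16 = - \frac{16}{3} \approx -5.3333$)
$w = - \frac{16}{3} \approx -5.3333$
$b{\left(t,O \right)} = -16$ ($b{\left(t,O \right)} = \left(- \frac{16}{3}\right) 3 = -16$)
$n{\left(S \right)} = - \frac{1}{203}$ ($n{\left(S \right)} = \frac{15 - 16}{231 - 28} = - \frac{1}{203}$)
$\left(n{\left(-70 \right)} - 197496\right) + s{\left(-475,-379 \right)} = \left(- \frac{1}{203} - 197496\right) + \left(-475\right)^{2} = - \frac{40091689}{203} + 225625 = \frac{5710186}{203}$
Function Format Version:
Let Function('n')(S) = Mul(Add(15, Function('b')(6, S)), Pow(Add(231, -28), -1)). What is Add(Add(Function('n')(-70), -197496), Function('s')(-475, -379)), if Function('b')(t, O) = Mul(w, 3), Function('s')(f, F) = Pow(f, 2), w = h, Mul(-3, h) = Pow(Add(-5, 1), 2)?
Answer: Rational(5710186, 203) ≈ 28129.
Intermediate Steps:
h = Rational(-16, 3) (h = Mul(Rational(-1, 3), Pow(Add(-5, 1), 2)) = Mul(Rational(-1, 3), Pow(-4, 2)) = Mul(Rational(-1, 3), 16) = Rational(-16, 3) ≈ -5.3333)
w = Rational(-16, 3) ≈ -5.3333
Function('b')(t, O) = -16 (Function('b')(t, O) = Mul(Rational(-16, 3), 3) = -16)
Function('n')(S) = Rational(-1, 203) (Function('n')(S) = Mul(Add(15, -16), Pow(Add(231, -28), -1)) = Mul(-1, Pow(203, -1)) = Mul(-1, Rational(1, 203)) = Rational(-1, 203))
Add(Add(Function('n')(-70), -197496), Function('s')(-475, -379)) = Add(Add(Rational(-1, 203), -197496), Pow(-475, 2)) = Add(Rational(-40091689, 203), 225625) = Rational(5710186, 203)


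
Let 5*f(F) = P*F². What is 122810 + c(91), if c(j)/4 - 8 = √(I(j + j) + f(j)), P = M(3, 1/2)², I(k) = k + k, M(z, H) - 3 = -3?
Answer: 122842 + 8*√91 ≈ 1.2292e+5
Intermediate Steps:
M(z, H) = 0 (M(z, H) = 3 - 3 = 0)
I(k) = 2*k
P = 0 (P = 0² = 0)
f(F) = 0 (f(F) = (0*F²)/5 = (⅕)*0 = 0)
c(j) = 32 + 8*√j (c(j) = 32 + 4*√(2*(j + j) + 0) = 32 + 4*√(2*(2*j) + 0) = 32 + 4*√(4*j + 0) = 32 + 4*√(4*j) = 32 + 4*(2*√j) = 32 + 8*√j)
122810 + c(91) = 122810 + (32 + 8*√91) = 122842 + 8*√91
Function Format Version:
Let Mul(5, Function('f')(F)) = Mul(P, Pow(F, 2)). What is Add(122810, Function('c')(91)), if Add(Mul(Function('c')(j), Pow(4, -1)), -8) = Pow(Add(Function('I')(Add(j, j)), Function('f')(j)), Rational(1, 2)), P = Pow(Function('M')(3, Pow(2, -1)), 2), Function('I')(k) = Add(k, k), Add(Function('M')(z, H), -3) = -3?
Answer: Add(122842, Mul(8, Pow(91, Rational(1, 2)))) ≈ 1.2292e+5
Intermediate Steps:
Function('M')(z, H) = 0 (Function('M')(z, H) = Add(3, -3) = 0)
Function('I')(k) = Mul(2, k)
P = 0 (P = Pow(0, 2) = 0)
Function('f')(F) = 0 (Function('f')(F) = Mul(Rational(1, 5), Mul(0, Pow(F, 2))) = Mul(Rational(1, 5), 0) = 0)
Function('c')(j) = Add(32, Mul(8, Pow(j, Rational(1, 2)))) (Function('c')(j) = Add(32, Mul(4, Pow(Add(Mul(2, Add(j, j)), 0), Rational(1, 2)))) = Add(32, Mul(4, Pow(Add(Mul(2, Mul(2, j)), 0), Rational(1, 2)))) = Add(32, Mul(4, Pow(Add(Mul(4, j), 0), Rational(1, 2)))) = Add(32, Mul(4, Pow(Mul(4, j), Rational(1, 2)))) = Add(32, Mul(4, Mul(2, Pow(j, Rational(1, 2))))) = Add(32, Mul(8, Pow(j, Rational(1, 2)))))
Add(122810, Function('c')(91)) = Add(122810, Add(32, Mul(8, Pow(91, Rational(1, 2))))) = Add(122842, Mul(8, Pow(91, Rational(1, 2))))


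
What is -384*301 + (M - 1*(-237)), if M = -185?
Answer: -115532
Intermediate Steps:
-384*301 + (M - 1*(-237)) = -384*301 + (-185 - 1*(-237)) = -115584 + (-185 + 237) = -115584 + 52 = -115532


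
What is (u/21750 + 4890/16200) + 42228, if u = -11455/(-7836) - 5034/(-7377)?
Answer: 53092978566474409/1257284241000 ≈ 42228.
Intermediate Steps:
u = 41316653/19268724 (u = -11455*(-1/7836) - 5034*(-1/7377) = 11455/7836 + 1678/2459 = 41316653/19268724 ≈ 2.1442)
(u/21750 + 4890/16200) + 42228 = ((41316653/19268724)/21750 + 4890/16200) + 42228 = ((41316653/19268724)*(1/21750) + 4890*(1/16200)) + 42228 = (41316653/419094747000 + 163/540) + 42228 = 379637526409/1257284241000 + 42228 = 53092978566474409/1257284241000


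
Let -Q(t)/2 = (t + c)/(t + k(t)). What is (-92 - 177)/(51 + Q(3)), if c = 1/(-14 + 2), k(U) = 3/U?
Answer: -6456/1189 ≈ -5.4298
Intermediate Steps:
c = -1/12 (c = 1/(-12) = -1/12 ≈ -0.083333)
Q(t) = -2*(-1/12 + t)/(t + 3/t) (Q(t) = -2*(t - 1/12)/(t + 3/t) = -2*(-1/12 + t)/(t + 3/t))
(-92 - 177)/(51 + Q(3)) = (-92 - 177)/(51 + (⅙)*3*(1 - 12*3)/(3 + 3²)) = -269/(51 + (⅙)*3*(1 - 36)/(3 + 9)) = -269/(51 + (⅙)*3*(-35)/12) = -269/(51 + (⅙)*3*(1/12)*(-35)) = -269/(51 - 35/24) = -269/1189/24 = -269*24/1189 = -6456/1189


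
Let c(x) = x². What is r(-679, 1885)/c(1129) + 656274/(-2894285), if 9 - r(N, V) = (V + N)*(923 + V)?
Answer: -10637833348749/3689174326685 ≈ -2.8835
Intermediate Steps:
r(N, V) = 9 - (923 + V)*(N + V) (r(N, V) = 9 - (V + N)*(923 + V) = 9 - (N + V)*(923 + V) = 9 - (923 + V)*(N + V))
r(-679, 1885)/c(1129) + 656274/(-2894285) = (9 - 1*1885² - 923*(-679) - 923*1885 - 1*(-679)*1885)/(1129²) + 656274/(-2894285) = (9 - 1*3553225 + 626717 - 1739855 + 1279915)/1274641 + 656274*(-1/2894285) = (9 - 3553225 + 626717 - 1739855 + 1279915)*(1/1274641) - 656274/2894285 = -3386439*1/1274641 - 656274/2894285 = -3386439/1274641 - 656274/2894285 = -10637833348749/3689174326685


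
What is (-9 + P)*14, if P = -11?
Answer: -280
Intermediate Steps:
(-9 + P)*14 = (-9 - 11)*14 = -20*14 = -280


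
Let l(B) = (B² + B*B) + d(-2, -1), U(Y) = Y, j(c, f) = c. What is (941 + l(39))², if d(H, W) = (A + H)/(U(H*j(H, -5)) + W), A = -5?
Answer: 142611364/9 ≈ 1.5846e+7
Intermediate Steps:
d(H, W) = (-5 + H)/(W + H²) (d(H, W) = (-5 + H)/(H*H + W) = (-5 + H)/(H² + W) = (-5 + H)/(W + H²))
l(B) = -7/3 + 2*B² (l(B) = (B² + B*B) + (-5 - 2)/(-1 + (-2)²) = (B² + B²) - 7/(-1 + 4) = 2*B² - 7/3 = -7/3 + 2*B²)
(941 + l(39))² = (941 + (-7/3 + 2*39²))² = (941 + (-7/3 + 2*1521))² = (941 + (-7/3 + 3042))² = (941 + 9119/3)² = (11942/3)² = 142611364/9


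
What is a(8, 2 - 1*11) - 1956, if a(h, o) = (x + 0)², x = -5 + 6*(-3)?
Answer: -1427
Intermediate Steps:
x = -23 (x = -5 - 18 = -23)
a(h, o) = 529 (a(h, o) = (-23 + 0)² = (-23)² = 529)
a(8, 2 - 1*11) - 1956 = 529 - 1956 = -1427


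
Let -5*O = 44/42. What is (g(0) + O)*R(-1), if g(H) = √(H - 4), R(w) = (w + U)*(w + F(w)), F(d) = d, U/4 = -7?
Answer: -1276/105 + 116*I ≈ -12.152 + 116.0*I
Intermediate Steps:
U = -28 (U = 4*(-7) = -28)
O = -22/105 (O = -44/(5*42) = -⅕*22/21 = -22/105 ≈ -0.20952)
R(w) = 2*w*(-28 + w) (R(w) = (w - 28)*(w + w) = (-28 + w)*(2*w) = 2*w*(-28 + w))
g(H) = √(-4 + H)
(g(0) + O)*R(-1) = (√(-4 + 0) - 22/105)*(2*(-1)*(-28 - 1)) = (√(-4) - 22/105)*(2*(-1)*(-29)) = (2*I - 22/105)*58 = (-22/105 + 2*I)*58 = -1276/105 + 116*I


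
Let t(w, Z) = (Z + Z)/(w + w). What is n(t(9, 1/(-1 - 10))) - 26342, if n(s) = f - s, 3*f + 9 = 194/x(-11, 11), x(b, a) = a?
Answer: -237052/9 ≈ -26339.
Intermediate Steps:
f = 95/33 (f = -3 + (194/11)/3 = -3 + (194*(1/11))/3 = -3 + (1/3)*(194/11) = -3 + 194/33 = 95/33 ≈ 2.8788)
t(w, Z) = Z/w (t(w, Z) = (2*Z)/((2*w)) = (2*Z)*(1/(2*w)) = Z/w)
n(s) = 95/33 - s
n(t(9, 1/(-1 - 10))) - 26342 = (95/33 - 1/((-1 - 10)*9)) - 26342 = (95/33 - 1/((-11)*9)) - 26342 = (95/33 - (-1)/(11*9)) - 26342 = (95/33 - 1*(-1/99)) - 26342 = (95/33 + 1/99) - 26342 = 26/9 - 26342 = -237052/9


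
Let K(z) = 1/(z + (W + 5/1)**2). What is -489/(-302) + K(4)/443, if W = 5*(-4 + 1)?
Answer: 11264755/6956872 ≈ 1.6192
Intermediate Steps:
W = -15 (W = 5*(-3) = -15)
K(z) = 1/(100 + z) (K(z) = 1/(z + (-15 + 5/1)**2) = 1/(z + (-15 + 5*1)**2) = 1/(z + (-15 + 5)**2) = 1/(z + (-10)**2) = 1/(z + 100) = 1/(100 + z))
-489/(-302) + K(4)/443 = -489/(-302) + 1/((100 + 4)*443) = -489*(-1/302) + (1/443)/104 = 489/302 + (1/104)*(1/443) = 489/302 + 1/46072 = 11264755/6956872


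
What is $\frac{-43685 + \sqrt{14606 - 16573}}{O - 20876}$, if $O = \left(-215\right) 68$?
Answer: $\frac{43685}{35496} - \frac{i \sqrt{1967}}{35496} \approx 1.2307 - 0.0012495 i$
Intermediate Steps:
$O = -14620$
$\frac{-43685 + \sqrt{14606 - 16573}}{O - 20876} = \frac{-43685 + \sqrt{14606 - 16573}}{-14620 - 20876} = \frac{-43685 + \sqrt{-1967}}{-35496} = \left(-43685 + i \sqrt{1967}\right) \left(- \frac{1}{35496}\right) = \frac{43685}{35496} - \frac{i \sqrt{1967}}{35496}$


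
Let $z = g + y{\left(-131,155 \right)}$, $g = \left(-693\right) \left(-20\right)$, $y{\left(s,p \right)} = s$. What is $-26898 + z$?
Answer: $-13169$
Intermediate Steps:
$g = 13860$
$z = 13729$ ($z = 13860 - 131 = 13729$)
$-26898 + z = -26898 + 13729 = -13169$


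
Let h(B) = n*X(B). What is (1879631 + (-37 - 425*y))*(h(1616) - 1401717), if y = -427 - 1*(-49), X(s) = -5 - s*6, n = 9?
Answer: -3037976362344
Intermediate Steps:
X(s) = -5 - 6*s
y = -378 (y = -427 + 49 = -378)
h(B) = -45 - 54*B (h(B) = 9*(-5 - 6*B) = -45 - 54*B)
(1879631 + (-37 - 425*y))*(h(1616) - 1401717) = (1879631 + (-37 - 425*(-378)))*((-45 - 54*1616) - 1401717) = (1879631 + (-37 + 160650))*((-45 - 87264) - 1401717) = (1879631 + 160613)*(-87309 - 1401717) = 2040244*(-1489026) = -3037976362344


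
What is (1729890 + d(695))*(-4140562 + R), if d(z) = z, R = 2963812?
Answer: -2036465898750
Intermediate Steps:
(1729890 + d(695))*(-4140562 + R) = (1729890 + 695)*(-4140562 + 2963812) = 1730585*(-1176750) = -2036465898750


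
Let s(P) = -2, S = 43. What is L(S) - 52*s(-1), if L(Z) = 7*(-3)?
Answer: 83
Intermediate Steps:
L(Z) = -21
L(S) - 52*s(-1) = -21 - 52*(-2) = -21 + 104 = 83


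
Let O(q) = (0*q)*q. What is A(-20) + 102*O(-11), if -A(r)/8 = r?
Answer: 160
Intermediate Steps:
A(r) = -8*r
O(q) = 0 (O(q) = 0*q = 0)
A(-20) + 102*O(-11) = -8*(-20) + 102*0 = 160 + 0 = 160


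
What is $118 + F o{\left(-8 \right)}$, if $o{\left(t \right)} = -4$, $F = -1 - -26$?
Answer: $18$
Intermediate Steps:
$F = 25$ ($F = -1 + 26 = 25$)
$118 + F o{\left(-8 \right)} = 118 + 25 \left(-4\right) = 118 - 100 = 18$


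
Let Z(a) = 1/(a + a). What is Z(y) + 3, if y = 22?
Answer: 133/44 ≈ 3.0227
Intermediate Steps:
Z(a) = 1/(2*a)
Z(y) + 3 = (1/2)/22 + 3 = (1/2)*(1/22) + 3 = 1/44 + 3 = 133/44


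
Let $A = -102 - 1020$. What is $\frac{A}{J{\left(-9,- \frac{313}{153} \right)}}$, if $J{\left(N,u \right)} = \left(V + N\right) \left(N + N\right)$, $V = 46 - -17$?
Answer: $\frac{187}{162} \approx 1.1543$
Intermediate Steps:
$V = 63$ ($V = 46 + 17 = 63$)
$A = -1122$ ($A = -102 - 1020 = -1122$)
$J{\left(N,u \right)} = 2 N \left(63 + N\right)$ ($J{\left(N,u \right)} = \left(63 + N\right) \left(N + N\right) = \left(63 + N\right) 2 N = 2 N \left(63 + N\right)$)
$\frac{A}{J{\left(-9,- \frac{313}{153} \right)}} = - \frac{1122}{2 \left(-9\right) \left(63 - 9\right)} = - \frac{1122}{2 \left(-9\right) 54} = - \frac{1122}{-972} = \left(-1122\right) \left(- \frac{1}{972}\right) = \frac{187}{162}$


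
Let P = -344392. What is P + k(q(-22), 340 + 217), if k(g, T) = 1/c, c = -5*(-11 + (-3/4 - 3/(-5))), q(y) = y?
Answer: -76799412/223 ≈ -3.4439e+5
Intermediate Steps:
c = 223/4 (c = -5*(-11 + (-3*¼ - 3*(-⅕))) = -5*(-11 + (-¾ + ⅗)) = -5*(-11 - 3/20) = -5*(-223/20) = 223/4 ≈ 55.750)
k(g, T) = 4/223 (k(g, T) = 1/(223/4) = 4/223)
P + k(q(-22), 340 + 217) = -344392 + 4/223 = -76799412/223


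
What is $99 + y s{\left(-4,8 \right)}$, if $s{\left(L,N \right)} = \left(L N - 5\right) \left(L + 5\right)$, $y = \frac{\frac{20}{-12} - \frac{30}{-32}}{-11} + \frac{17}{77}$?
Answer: $\frac{326647}{3696} \approx 88.379$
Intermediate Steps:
$y = \frac{1061}{3696}$ ($y = \left(20 \left(- \frac{1}{12}\right) - - \frac{15}{16}\right) \left(- \frac{1}{11}\right) + 17 \cdot \frac{1}{77} = \left(- \frac{5}{3} + \frac{15}{16}\right) \left(- \frac{1}{11}\right) + \frac{17}{77} = \left(- \frac{35}{48}\right) \left(- \frac{1}{11}\right) + \frac{17}{77} = \frac{35}{528} + \frac{17}{77} = \frac{1061}{3696} \approx 0.28707$)
$s{\left(L,N \right)} = \left(-5 + L N\right) \left(5 + L\right)$
$99 + y s{\left(-4,8 \right)} = 99 + \frac{1061 \left(-25 - -20 + 8 \left(-4\right)^{2} + 5 \left(-4\right) 8\right)}{3696} = 99 + \frac{1061 \left(-25 + 20 + 8 \cdot 16 - 160\right)}{3696} = 99 + \frac{1061 \left(-25 + 20 + 128 - 160\right)}{3696} = 99 + \frac{1061}{3696} \left(-37\right) = 99 - \frac{39257}{3696} = \frac{326647}{3696}$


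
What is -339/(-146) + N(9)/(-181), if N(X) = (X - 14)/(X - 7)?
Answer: 30862/13213 ≈ 2.3357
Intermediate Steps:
N(X) = (-14 + X)/(-7 + X)
-339/(-146) + N(9)/(-181) = -339/(-146) + ((-14 + 9)/(-7 + 9))/(-181) = -339*(-1/146) + (-5/2)*(-1/181) = 339/146 + ((½)*(-5))*(-1/181) = 339/146 - 5/2*(-1/181) = 339/146 + 5/362 = 30862/13213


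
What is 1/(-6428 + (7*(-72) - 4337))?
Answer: -1/11269 ≈ -8.8739e-5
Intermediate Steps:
1/(-6428 + (7*(-72) - 4337)) = 1/(-6428 + (-504 - 4337)) = 1/(-6428 - 4841) = 1/(-11269) = -1/11269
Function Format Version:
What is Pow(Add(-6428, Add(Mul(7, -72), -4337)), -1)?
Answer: Rational(-1, 11269) ≈ -8.8739e-5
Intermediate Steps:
Pow(Add(-6428, Add(Mul(7, -72), -4337)), -1) = Pow(Add(-6428, Add(-504, -4337)), -1) = Pow(Add(-6428, -4841), -1) = Pow(-11269, -1) = Rational(-1, 11269)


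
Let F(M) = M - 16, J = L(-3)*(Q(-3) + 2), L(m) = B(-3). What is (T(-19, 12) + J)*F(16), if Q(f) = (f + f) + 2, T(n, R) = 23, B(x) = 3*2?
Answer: 0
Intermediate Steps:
B(x) = 6
L(m) = 6
Q(f) = 2 + 2*f (Q(f) = 2*f + 2 = 2 + 2*f)
J = -12 (J = 6*((2 + 2*(-3)) + 2) = 6*((2 - 6) + 2) = 6*(-4 + 2) = 6*(-2) = -12)
F(M) = -16 + M
(T(-19, 12) + J)*F(16) = (23 - 12)*(-16 + 16) = 11*0 = 0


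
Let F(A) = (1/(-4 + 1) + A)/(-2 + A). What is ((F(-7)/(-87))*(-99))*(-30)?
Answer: -2420/87 ≈ -27.816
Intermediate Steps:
F(A) = (-⅓ + A)/(-2 + A) (F(A) = (1/(-3) + A)/(-2 + A) = (-⅓ + A)/(-2 + A))
((F(-7)/(-87))*(-99))*(-30) = ((((-⅓ - 7)/(-2 - 7))/(-87))*(-99))*(-30) = (((-22/3/(-9))*(-1/87))*(-99))*(-30) = ((-⅑*(-22/3)*(-1/87))*(-99))*(-30) = (((22/27)*(-1/87))*(-99))*(-30) = -22/2349*(-99)*(-30) = (242/261)*(-30) = -2420/87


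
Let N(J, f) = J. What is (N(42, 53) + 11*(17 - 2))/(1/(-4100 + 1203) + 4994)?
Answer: 66631/1607513 ≈ 0.041450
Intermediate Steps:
(N(42, 53) + 11*(17 - 2))/(1/(-4100 + 1203) + 4994) = (42 + 11*(17 - 2))/(1/(-4100 + 1203) + 4994) = (42 + 11*15)/(1/(-2897) + 4994) = (42 + 165)/(-1/2897 + 4994) = 207/(14467617/2897) = 207*(2897/14467617) = 66631/1607513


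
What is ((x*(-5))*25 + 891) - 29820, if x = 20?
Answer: -31429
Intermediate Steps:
((x*(-5))*25 + 891) - 29820 = ((20*(-5))*25 + 891) - 29820 = (-100*25 + 891) - 29820 = (-2500 + 891) - 29820 = -1609 - 29820 = -31429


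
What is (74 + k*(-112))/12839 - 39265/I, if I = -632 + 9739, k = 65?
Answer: -569748377/116924773 ≈ -4.8728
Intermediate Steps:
I = 9107
(74 + k*(-112))/12839 - 39265/I = (74 + 65*(-112))/12839 - 39265/9107 = (74 - 7280)*(1/12839) - 39265*1/9107 = -7206*1/12839 - 39265/9107 = -7206/12839 - 39265/9107 = -569748377/116924773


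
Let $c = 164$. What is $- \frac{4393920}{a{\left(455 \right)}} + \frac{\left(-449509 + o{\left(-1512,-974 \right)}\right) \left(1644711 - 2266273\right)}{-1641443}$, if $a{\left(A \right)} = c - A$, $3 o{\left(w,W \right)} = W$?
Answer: $- \frac{74151089207954}{477659913} \approx -1.5524 \cdot 10^{5}$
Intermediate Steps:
$o{\left(w,W \right)} = \frac{W}{3}$
$a{\left(A \right)} = 164 - A$
$- \frac{4393920}{a{\left(455 \right)}} + \frac{\left(-449509 + o{\left(-1512,-974 \right)}\right) \left(1644711 - 2266273\right)}{-1641443} = - \frac{4393920}{164 - 455} + \frac{\left(-449509 + \frac{1}{3} \left(-974\right)\right) \left(1644711 - 2266273\right)}{-1641443} = - \frac{4393920}{164 - 455} + \left(-449509 - \frac{974}{3}\right) \left(-621562\right) \left(- \frac{1}{1641443}\right) = - \frac{4393920}{-291} + \left(- \frac{1349501}{3}\right) \left(-621562\right) \left(- \frac{1}{1641443}\right) = \left(-4393920\right) \left(- \frac{1}{291}\right) + \frac{838798540562}{3} \left(- \frac{1}{1641443}\right) = \frac{1464640}{97} - \frac{838798540562}{4924329} = - \frac{74151089207954}{477659913}$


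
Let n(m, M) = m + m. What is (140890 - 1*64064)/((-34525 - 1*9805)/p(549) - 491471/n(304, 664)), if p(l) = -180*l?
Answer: -230795137728/2427010579 ≈ -95.094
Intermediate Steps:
n(m, M) = 2*m
(140890 - 1*64064)/((-34525 - 1*9805)/p(549) - 491471/n(304, 664)) = (140890 - 1*64064)/((-34525 - 1*9805)/((-180*549)) - 491471/(2*304)) = (140890 - 64064)/((-34525 - 9805)/(-98820) - 491471/608) = 76826/(-44330*(-1/98820) - 491471*1/608) = 76826/(4433/9882 - 491471/608) = 76826/(-2427010579/3004128) = 76826*(-3004128/2427010579) = -230795137728/2427010579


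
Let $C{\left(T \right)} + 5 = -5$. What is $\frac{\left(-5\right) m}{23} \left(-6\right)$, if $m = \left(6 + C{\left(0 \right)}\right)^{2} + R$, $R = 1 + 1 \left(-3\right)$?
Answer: $\frac{420}{23} \approx 18.261$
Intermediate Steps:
$C{\left(T \right)} = -10$ ($C{\left(T \right)} = -5 - 5 = -10$)
$R = -2$ ($R = 1 - 3 = -2$)
$m = 14$ ($m = \left(6 - 10\right)^{2} - 2 = \left(-4\right)^{2} - 2 = 16 - 2 = 14$)
$\frac{\left(-5\right) m}{23} \left(-6\right) = \frac{\left(-5\right) 14}{23} \left(-6\right) = \left(-70\right) \frac{1}{23} \left(-6\right) = \left(- \frac{70}{23}\right) \left(-6\right) = \frac{420}{23}$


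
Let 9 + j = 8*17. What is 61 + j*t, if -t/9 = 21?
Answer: -23942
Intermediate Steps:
j = 127 (j = -9 + 8*17 = -9 + 136 = 127)
t = -189 (t = -9*21 = -189)
61 + j*t = 61 + 127*(-189) = 61 - 24003 = -23942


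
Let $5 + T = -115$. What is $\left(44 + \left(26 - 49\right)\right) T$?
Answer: $-2520$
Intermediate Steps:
$T = -120$ ($T = -5 - 115 = -120$)
$\left(44 + \left(26 - 49\right)\right) T = \left(44 + \left(26 - 49\right)\right) \left(-120\right) = \left(44 - 23\right) \left(-120\right) = 21 \left(-120\right) = -2520$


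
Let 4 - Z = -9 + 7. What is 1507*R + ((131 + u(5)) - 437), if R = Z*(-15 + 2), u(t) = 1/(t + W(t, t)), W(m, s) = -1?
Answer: -471407/4 ≈ -1.1785e+5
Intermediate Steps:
Z = 6 (Z = 4 - (-9 + 7) = 4 - 1*(-2) = 4 + 2 = 6)
u(t) = 1/(-1 + t) (u(t) = 1/(t - 1) = 1/(-1 + t))
R = -78 (R = 6*(-15 + 2) = 6*(-13) = -78)
1507*R + ((131 + u(5)) - 437) = 1507*(-78) + ((131 + 1/(-1 + 5)) - 437) = -117546 + ((131 + 1/4) - 437) = -117546 + ((131 + ¼) - 437) = -117546 + (525/4 - 437) = -117546 - 1223/4 = -471407/4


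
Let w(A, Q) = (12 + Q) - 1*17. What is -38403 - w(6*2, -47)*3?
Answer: -38247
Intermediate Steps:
w(A, Q) = -5 + Q (w(A, Q) = (12 + Q) - 17 = -5 + Q)
-38403 - w(6*2, -47)*3 = -38403 - (-5 - 47)*3 = -38403 - (-52)*3 = -38403 - 1*(-156) = -38403 + 156 = -38247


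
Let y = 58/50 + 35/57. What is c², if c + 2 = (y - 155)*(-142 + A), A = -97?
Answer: 2722969786218889/2030625 ≈ 1.3410e+9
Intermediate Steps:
y = 2528/1425 (y = 58*(1/50) + 35*(1/57) = 29/25 + 35/57 = 2528/1425 ≈ 1.7740)
c = 52182083/1425 (c = -2 + (2528/1425 - 155)*(-142 - 97) = -2 - 218347/1425*(-239) = -2 + 52184933/1425 = 52182083/1425 ≈ 36619.)
c² = (52182083/1425)² = 2722969786218889/2030625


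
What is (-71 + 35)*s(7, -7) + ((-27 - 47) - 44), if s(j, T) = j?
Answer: -370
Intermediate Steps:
(-71 + 35)*s(7, -7) + ((-27 - 47) - 44) = (-71 + 35)*7 + ((-27 - 47) - 44) = -36*7 + (-74 - 44) = -252 - 118 = -370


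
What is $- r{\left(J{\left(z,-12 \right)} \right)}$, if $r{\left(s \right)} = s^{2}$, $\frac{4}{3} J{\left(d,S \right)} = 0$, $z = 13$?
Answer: $0$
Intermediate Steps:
$J{\left(d,S \right)} = 0$ ($J{\left(d,S \right)} = \frac{3}{4} \cdot 0 = 0$)
$- r{\left(J{\left(z,-12 \right)} \right)} = - 0^{2} = \left(-1\right) 0 = 0$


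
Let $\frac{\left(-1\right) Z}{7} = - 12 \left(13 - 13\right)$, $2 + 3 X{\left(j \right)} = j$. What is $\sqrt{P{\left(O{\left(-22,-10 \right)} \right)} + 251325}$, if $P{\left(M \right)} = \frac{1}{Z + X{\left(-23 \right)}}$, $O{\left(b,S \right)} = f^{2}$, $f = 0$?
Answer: $\frac{\sqrt{6283122}}{5} \approx 501.32$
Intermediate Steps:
$X{\left(j \right)} = - \frac{2}{3} + \frac{j}{3}$
$Z = 0$ ($Z = - 7 \left(- 12 \left(13 - 13\right)\right) = - 7 \left(\left(-12\right) 0\right) = \left(-7\right) 0 = 0$)
$O{\left(b,S \right)} = 0$ ($O{\left(b,S \right)} = 0^{2} = 0$)
$P{\left(M \right)} = - \frac{3}{25}$ ($P{\left(M \right)} = \frac{1}{0 + \left(- \frac{2}{3} + \frac{1}{3} \left(-23\right)\right)} = \frac{1}{0 - \frac{25}{3}} = \frac{1}{- \frac{25}{3}} = - \frac{3}{25}$)
$\sqrt{P{\left(O{\left(-22,-10 \right)} \right)} + 251325} = \sqrt{- \frac{3}{25} + 251325} = \sqrt{\frac{6283122}{25}} = \frac{\sqrt{6283122}}{5}$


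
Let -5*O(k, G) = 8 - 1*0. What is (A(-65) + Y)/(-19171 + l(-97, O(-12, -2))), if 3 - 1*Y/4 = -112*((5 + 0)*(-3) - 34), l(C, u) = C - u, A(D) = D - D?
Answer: 27425/24083 ≈ 1.1388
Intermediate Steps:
O(k, G) = -8/5 (O(k, G) = -(8 - 1*0)/5 = -(8 + 0)/5 = -⅕*8 = -8/5)
A(D) = 0
Y = -21940 (Y = 12 - (-448)*((5 + 0)*(-3) - 34) = 12 - (-448)*(5*(-3) - 34) = 12 - (-448)*(-15 - 34) = 12 - (-448)*(-49) = 12 - 4*5488 = 12 - 21952 = -21940)
(A(-65) + Y)/(-19171 + l(-97, O(-12, -2))) = (0 - 21940)/(-19171 + (-97 - 1*(-8/5))) = -21940/(-19171 + (-97 + 8/5)) = -21940/(-19171 - 477/5) = -21940/(-96332/5) = -21940*(-5/96332) = 27425/24083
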